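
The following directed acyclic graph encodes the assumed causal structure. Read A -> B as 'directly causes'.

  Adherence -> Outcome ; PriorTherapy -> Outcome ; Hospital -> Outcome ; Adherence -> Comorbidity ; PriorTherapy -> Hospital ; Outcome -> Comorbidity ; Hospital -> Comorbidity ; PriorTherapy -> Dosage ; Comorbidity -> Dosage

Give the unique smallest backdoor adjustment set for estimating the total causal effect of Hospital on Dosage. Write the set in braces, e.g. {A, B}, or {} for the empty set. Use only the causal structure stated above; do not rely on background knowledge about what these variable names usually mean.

Variables eligible for adjustment (non-descendants of Hospital, excluding Hospital and Dosage): {Adherence, PriorTherapy}.
Backdoor paths from Hospital to Dosage:
  P1: Hospital <- PriorTherapy -> Outcome <- Adherence -> Comorbidity -> Dosage
  P2: Hospital <- PriorTherapy -> Outcome -> Comorbidity -> Dosage
  P3: Hospital <- PriorTherapy -> Dosage
The empty set is not sufficient: P2 (Hospital <- PriorTherapy -> Outcome -> Comorbidity -> Dosage) has no collider blocking it and no conditioned non-collider, so it is open.
Try {PriorTherapy}:
  P1: blocked at fork node PriorTherapy ∈ conditioning set.
  P2: blocked at fork node PriorTherapy ∈ conditioning set.
  P3: blocked at fork node PriorTherapy ∈ conditioning set.
{PriorTherapy} contains no descendant of Hospital and blocks every backdoor path.
No other singleton works — e.g. {Adherence} leaves P2 open — so {PriorTherapy} is the unique smallest valid adjustment set.

{PriorTherapy}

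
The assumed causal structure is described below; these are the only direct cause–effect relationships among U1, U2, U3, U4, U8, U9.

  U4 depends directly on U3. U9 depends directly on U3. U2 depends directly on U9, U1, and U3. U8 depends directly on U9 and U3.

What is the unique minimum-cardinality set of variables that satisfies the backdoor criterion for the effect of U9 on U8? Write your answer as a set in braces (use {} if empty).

{U3}

Variables eligible for adjustment (non-descendants of U9, excluding U9 and U8): {U1, U3, U4}.
Backdoor paths from U9 to U8:
  P1: U9 <- U3 -> U8
The empty set is not sufficient: P1 (U9 <- U3 -> U8) has no collider blocking it and no conditioned non-collider, so it is open.
Try {U3}:
  P1: blocked at fork node U3 ∈ conditioning set.
{U3} contains no descendant of U9 and blocks every backdoor path.
No other singleton works — e.g. {U1} leaves P1 open — so {U3} is the unique smallest valid adjustment set.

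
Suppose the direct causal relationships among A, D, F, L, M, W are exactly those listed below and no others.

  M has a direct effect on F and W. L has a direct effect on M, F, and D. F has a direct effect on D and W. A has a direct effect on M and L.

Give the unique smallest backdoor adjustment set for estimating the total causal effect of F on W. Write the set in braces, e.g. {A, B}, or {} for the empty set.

Variables eligible for adjustment (non-descendants of F, excluding F and W): {A, L, M}.
Backdoor paths from F to W:
  P1: F <- L <- A -> M -> W
  P2: F <- L -> M -> W
  P3: F <- M -> W
The empty set is not sufficient: P1 (F <- L <- A -> M -> W) has no collider blocking it and no conditioned non-collider, so it is open.
Try {M}:
  P1: blocked at chain node M ∈ conditioning set.
  P2: blocked at chain node M ∈ conditioning set.
  P3: blocked at fork node M ∈ conditioning set.
{M} contains no descendant of F and blocks every backdoor path.
No other singleton works — e.g. {A} leaves P2 open — so {M} is the unique smallest valid adjustment set.

{M}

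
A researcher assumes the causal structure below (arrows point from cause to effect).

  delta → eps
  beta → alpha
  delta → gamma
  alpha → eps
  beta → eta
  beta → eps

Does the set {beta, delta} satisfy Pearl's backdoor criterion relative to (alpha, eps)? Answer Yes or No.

Backdoor paths from alpha to eps (paths whose first edge points into alpha):
  P1: alpha <- beta -> eps
Condition 1 (no descendant of alpha in the set): holds — descendants of alpha are {eps}; none are in {beta, delta}.
Condition 2 (every backdoor path blocked by {beta, delta}):
  P1: blocked at fork node beta ∈ conditioning set.
{beta, delta} satisfies the backdoor criterion.

Yes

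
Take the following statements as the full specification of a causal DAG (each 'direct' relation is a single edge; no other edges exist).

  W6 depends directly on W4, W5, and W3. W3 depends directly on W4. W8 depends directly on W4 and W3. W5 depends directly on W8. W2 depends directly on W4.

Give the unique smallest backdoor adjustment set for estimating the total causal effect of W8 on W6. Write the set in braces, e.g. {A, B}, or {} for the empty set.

{W3, W4}

Variables eligible for adjustment (non-descendants of W8, excluding W8 and W6): {W2, W3, W4}.
Backdoor paths from W8 to W6:
  P1: W8 <- W4 -> W3 -> W6
  P2: W8 <- W4 -> W6
  P3: W8 <- W3 <- W4 -> W6
  P4: W8 <- W3 -> W6
The empty set is not sufficient: P1 (W8 <- W4 -> W3 -> W6) has no collider blocking it and no conditioned non-collider, so it is open.
Try {W3, W4}:
  P1: blocked at fork node W4 ∈ conditioning set.
  P2: blocked at fork node W4 ∈ conditioning set.
  P3: blocked at chain node W3 ∈ conditioning set.
  P4: blocked at fork node W3 ∈ conditioning set.
{W3, W4} contains no descendant of W8 and blocks every backdoor path.
Every element of {W3, W4} is needed (dropping W3 leaves P4 open; dropping W4 leaves P2 open), so no proper subset is valid.
Among all size-2 subsets of the eligible variables, only {W3, W4} blocks every backdoor path, so it is the unique smallest valid adjustment set.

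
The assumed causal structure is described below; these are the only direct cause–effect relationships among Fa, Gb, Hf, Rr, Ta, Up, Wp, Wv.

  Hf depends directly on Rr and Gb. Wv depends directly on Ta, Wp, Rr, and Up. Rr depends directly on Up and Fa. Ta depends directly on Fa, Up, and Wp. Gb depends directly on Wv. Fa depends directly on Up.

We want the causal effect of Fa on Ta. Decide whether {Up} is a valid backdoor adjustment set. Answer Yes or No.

Backdoor paths from Fa to Ta (paths whose first edge points into Fa):
  P1: Fa <- Up -> Ta
  P2: Fa <- Up -> Rr -> Wv <- Wp -> Ta
  P3: Fa <- Up -> Rr -> Wv <- Ta
  P4: Fa <- Up -> Rr -> Hf <- Gb <- Wv <- Wp -> Ta
  P5: Fa <- Up -> Rr -> Hf <- Gb <- Wv <- Ta
  P6: Fa <- Up -> Wv <- Wp -> Ta
  P7: Fa <- Up -> Wv <- Ta
Condition 1 (no descendant of Fa in the set): holds — descendants of Fa are {Gb, Hf, Rr, Ta, Wv}; none are in {Up}.
Condition 2 (every backdoor path blocked by {Up}):
  P1: blocked at fork node Up ∈ conditioning set.
  P2: blocked at fork node Up ∈ conditioning set.
  P3: blocked at fork node Up ∈ conditioning set.
  P4: blocked at fork node Up ∈ conditioning set.
  P5: blocked at fork node Up ∈ conditioning set.
  P6: blocked at fork node Up ∈ conditioning set.
  P7: blocked at fork node Up ∈ conditioning set.
{Up} satisfies the backdoor criterion.

Yes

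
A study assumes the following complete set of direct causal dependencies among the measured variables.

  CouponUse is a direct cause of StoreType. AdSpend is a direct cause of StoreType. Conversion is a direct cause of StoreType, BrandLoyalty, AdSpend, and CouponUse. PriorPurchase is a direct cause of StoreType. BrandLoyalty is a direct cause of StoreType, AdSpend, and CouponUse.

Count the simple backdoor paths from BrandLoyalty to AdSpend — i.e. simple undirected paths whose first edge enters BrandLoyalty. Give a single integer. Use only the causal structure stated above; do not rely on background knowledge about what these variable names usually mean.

3

A backdoor path from BrandLoyalty to AdSpend is any simple undirected path whose first edge points into BrandLoyalty (i.e. leaves BrandLoyalty via a parent).
Parents of BrandLoyalty: {Conversion}.
Enumerating:
  P1: BrandLoyalty <- Conversion -> AdSpend
  P2: BrandLoyalty <- Conversion -> CouponUse -> StoreType <- AdSpend
  P3: BrandLoyalty <- Conversion -> StoreType <- AdSpend
That exhausts the simple backdoor paths. Count: 3.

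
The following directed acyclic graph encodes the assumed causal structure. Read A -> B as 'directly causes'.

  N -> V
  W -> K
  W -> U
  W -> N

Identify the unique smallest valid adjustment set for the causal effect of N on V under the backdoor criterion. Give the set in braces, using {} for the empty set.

{}

Variables eligible for adjustment (non-descendants of N, excluding N and V): {K, U, W}.
Backdoor paths from N to V:
  (none)
With no backdoor paths the empty set already satisfies the criterion, and it is trivially minimal.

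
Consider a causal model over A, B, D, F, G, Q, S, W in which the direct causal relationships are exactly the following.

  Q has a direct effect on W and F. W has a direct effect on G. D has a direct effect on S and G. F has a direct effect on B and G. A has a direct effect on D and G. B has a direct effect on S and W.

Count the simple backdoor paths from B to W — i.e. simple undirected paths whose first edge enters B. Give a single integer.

A backdoor path from B to W is any simple undirected path whose first edge points into B (i.e. leaves B via a parent).
Parents of B: {F}.
Enumerating:
  P1: B <- F <- Q -> W
  P2: B <- F -> G <- W
That exhausts the simple backdoor paths. Count: 2.

2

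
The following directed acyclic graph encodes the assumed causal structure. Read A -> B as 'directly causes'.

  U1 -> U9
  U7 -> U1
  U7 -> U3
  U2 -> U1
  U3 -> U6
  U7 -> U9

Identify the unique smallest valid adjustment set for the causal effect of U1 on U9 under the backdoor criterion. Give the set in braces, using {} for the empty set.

Variables eligible for adjustment (non-descendants of U1, excluding U1 and U9): {U2, U3, U6, U7}.
Backdoor paths from U1 to U9:
  P1: U1 <- U7 -> U9
The empty set is not sufficient: P1 (U1 <- U7 -> U9) has no collider blocking it and no conditioned non-collider, so it is open.
Try {U7}:
  P1: blocked at fork node U7 ∈ conditioning set.
{U7} contains no descendant of U1 and blocks every backdoor path.
No other singleton works — e.g. {U3} leaves P1 open — so {U7} is the unique smallest valid adjustment set.

{U7}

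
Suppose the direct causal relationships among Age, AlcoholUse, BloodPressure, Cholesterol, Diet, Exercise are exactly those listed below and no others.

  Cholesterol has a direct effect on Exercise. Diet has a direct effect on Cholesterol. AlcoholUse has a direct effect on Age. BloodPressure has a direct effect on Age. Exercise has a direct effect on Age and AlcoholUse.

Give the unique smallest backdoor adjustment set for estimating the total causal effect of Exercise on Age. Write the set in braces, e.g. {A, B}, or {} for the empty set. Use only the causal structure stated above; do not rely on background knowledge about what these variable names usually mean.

Variables eligible for adjustment (non-descendants of Exercise, excluding Exercise and Age): {BloodPressure, Cholesterol, Diet}.
Backdoor paths from Exercise to Age:
  (none)
With no backdoor paths the empty set already satisfies the criterion, and it is trivially minimal.

{}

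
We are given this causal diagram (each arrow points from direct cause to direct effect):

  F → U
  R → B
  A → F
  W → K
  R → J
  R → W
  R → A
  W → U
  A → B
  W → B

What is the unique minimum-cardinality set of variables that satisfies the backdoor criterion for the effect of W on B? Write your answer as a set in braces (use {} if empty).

{R}

Variables eligible for adjustment (non-descendants of W, excluding W and B): {A, F, J, R}.
Backdoor paths from W to B:
  P1: W <- R -> A -> B
  P2: W <- R -> B
The empty set is not sufficient: P1 (W <- R -> A -> B) has no collider blocking it and no conditioned non-collider, so it is open.
Try {R}:
  P1: blocked at fork node R ∈ conditioning set.
  P2: blocked at fork node R ∈ conditioning set.
{R} contains no descendant of W and blocks every backdoor path.
No other singleton works — e.g. {A} leaves P2 open — so {R} is the unique smallest valid adjustment set.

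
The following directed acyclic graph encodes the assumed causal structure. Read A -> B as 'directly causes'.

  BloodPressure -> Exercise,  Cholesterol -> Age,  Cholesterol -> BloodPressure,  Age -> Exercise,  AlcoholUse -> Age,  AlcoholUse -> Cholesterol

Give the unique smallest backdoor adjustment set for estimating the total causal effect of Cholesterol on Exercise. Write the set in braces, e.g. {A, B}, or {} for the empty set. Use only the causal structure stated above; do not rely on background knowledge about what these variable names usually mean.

Variables eligible for adjustment (non-descendants of Cholesterol, excluding Cholesterol and Exercise): {AlcoholUse}.
Backdoor paths from Cholesterol to Exercise:
  P1: Cholesterol <- AlcoholUse -> Age -> Exercise
The empty set is not sufficient: P1 (Cholesterol <- AlcoholUse -> Age -> Exercise) has no collider blocking it and no conditioned non-collider, so it is open.
Try {AlcoholUse}:
  P1: blocked at fork node AlcoholUse ∈ conditioning set.
{AlcoholUse} contains no descendant of Cholesterol and blocks every backdoor path.
{AlcoholUse} is the unique smallest valid adjustment set.

{AlcoholUse}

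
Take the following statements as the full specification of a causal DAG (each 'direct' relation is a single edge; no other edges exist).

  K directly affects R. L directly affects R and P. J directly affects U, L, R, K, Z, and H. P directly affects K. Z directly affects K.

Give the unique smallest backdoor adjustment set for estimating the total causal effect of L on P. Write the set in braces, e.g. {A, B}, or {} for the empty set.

{}

Variables eligible for adjustment (non-descendants of L, excluding L and P): {H, J, U, Z}.
Backdoor paths from L to P:
  P1: L <- J -> Z -> K <- P
  P2: L <- J -> K <- P
  P3: L <- J -> R <- K <- P
Each backdoor path contains an unconditioned collider, so every path is already blocked with the empty conditioning set:
  P1: blocked at collider K (neither it nor any descendant is in the conditioning set).
  P2: blocked at collider K (neither it nor any descendant is in the conditioning set).
  P3: blocked at collider R (neither it nor any descendant is in the conditioning set).
The empty set is therefore the unique smallest valid set.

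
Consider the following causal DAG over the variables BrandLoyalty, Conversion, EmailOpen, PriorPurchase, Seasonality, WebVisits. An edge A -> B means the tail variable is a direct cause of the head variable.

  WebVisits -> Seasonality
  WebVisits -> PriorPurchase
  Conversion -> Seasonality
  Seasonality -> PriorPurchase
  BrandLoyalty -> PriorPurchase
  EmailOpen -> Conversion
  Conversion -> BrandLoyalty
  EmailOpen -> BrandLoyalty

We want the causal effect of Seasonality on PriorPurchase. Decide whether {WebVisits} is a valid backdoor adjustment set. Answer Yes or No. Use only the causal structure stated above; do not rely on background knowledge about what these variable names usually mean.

Backdoor paths from Seasonality to PriorPurchase (paths whose first edge points into Seasonality):
  P1: Seasonality <- WebVisits -> PriorPurchase
  P2: Seasonality <- Conversion <- EmailOpen -> BrandLoyalty -> PriorPurchase
  P3: Seasonality <- Conversion -> BrandLoyalty -> PriorPurchase
Condition 1 (no descendant of Seasonality in the set): holds — descendants of Seasonality are {PriorPurchase}; none are in {WebVisits}.
Condition 2 (every backdoor path blocked by {WebVisits}):
  P1: blocked at fork node WebVisits ∈ conditioning set.
  P2: open — no interior node is in the conditioning set.
  P3: open — no interior node is in the conditioning set.
{WebVisits} does not satisfy the backdoor criterion.

No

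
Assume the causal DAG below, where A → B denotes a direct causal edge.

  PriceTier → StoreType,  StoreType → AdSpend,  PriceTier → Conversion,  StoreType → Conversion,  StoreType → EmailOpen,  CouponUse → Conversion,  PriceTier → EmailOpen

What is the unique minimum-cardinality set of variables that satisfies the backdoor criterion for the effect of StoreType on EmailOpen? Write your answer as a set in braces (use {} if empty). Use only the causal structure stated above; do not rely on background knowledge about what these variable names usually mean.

Variables eligible for adjustment (non-descendants of StoreType, excluding StoreType and EmailOpen): {CouponUse, PriceTier}.
Backdoor paths from StoreType to EmailOpen:
  P1: StoreType <- PriceTier -> EmailOpen
The empty set is not sufficient: P1 (StoreType <- PriceTier -> EmailOpen) has no collider blocking it and no conditioned non-collider, so it is open.
Try {PriceTier}:
  P1: blocked at fork node PriceTier ∈ conditioning set.
{PriceTier} contains no descendant of StoreType and blocks every backdoor path.
No other singleton works — e.g. {CouponUse} leaves P1 open — so {PriceTier} is the unique smallest valid adjustment set.

{PriceTier}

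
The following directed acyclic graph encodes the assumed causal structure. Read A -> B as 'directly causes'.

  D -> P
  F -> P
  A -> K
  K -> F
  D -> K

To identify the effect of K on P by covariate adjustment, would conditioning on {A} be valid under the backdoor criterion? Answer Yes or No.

No

Backdoor paths from K to P (paths whose first edge points into K):
  P1: K <- D -> P
Condition 1 (no descendant of K in the set): holds — descendants of K are {F, P}; none are in {A}.
Condition 2 (every backdoor path blocked by {A}):
  P1: open — no interior node is in the conditioning set.
{A} does not satisfy the backdoor criterion.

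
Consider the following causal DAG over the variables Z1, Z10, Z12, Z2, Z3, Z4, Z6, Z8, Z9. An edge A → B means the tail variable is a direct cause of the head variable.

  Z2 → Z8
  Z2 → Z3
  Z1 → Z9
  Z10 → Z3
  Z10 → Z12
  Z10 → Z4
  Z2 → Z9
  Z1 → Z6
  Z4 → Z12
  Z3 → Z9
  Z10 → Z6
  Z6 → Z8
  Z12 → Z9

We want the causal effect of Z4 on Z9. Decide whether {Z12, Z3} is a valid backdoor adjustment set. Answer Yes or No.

Backdoor paths from Z4 to Z9 (paths whose first edge points into Z4):
  P1: Z4 <- Z10 -> Z12 -> Z9
  P2: Z4 <- Z10 -> Z3 <- Z2 -> Z8 <- Z6 <- Z1 -> Z9
  P3: Z4 <- Z10 -> Z3 <- Z2 -> Z9
  P4: Z4 <- Z10 -> Z3 -> Z9
  P5: Z4 <- Z10 -> Z6 <- Z1 -> Z9
  P6: Z4 <- Z10 -> Z6 -> Z8 <- Z2 -> Z3 -> Z9
  P7: Z4 <- Z10 -> Z6 -> Z8 <- Z2 -> Z9
Condition 1 (no descendant of Z4 in the set): FAILS — Z12 is a descendant of Z4.
Condition 2 (every backdoor path blocked by {Z12, Z3}):
  P1: blocked at chain node Z12 ∈ conditioning set.
  P2: blocked at collider Z8 (neither it nor any descendant is in the conditioning set).
  P3: open — collider(s) Z3 are conditioned on (or have a conditioned descendant) and no non-collider on the path is in the set.
  P4: blocked at chain node Z3 ∈ conditioning set.
  P5: blocked at collider Z6 (neither it nor any descendant is in the conditioning set).
  P6: blocked at collider Z8 (neither it nor any descendant is in the conditioning set).
  P7: blocked at collider Z8 (neither it nor any descendant is in the conditioning set).
{Z12, Z3} does not satisfy the backdoor criterion.

No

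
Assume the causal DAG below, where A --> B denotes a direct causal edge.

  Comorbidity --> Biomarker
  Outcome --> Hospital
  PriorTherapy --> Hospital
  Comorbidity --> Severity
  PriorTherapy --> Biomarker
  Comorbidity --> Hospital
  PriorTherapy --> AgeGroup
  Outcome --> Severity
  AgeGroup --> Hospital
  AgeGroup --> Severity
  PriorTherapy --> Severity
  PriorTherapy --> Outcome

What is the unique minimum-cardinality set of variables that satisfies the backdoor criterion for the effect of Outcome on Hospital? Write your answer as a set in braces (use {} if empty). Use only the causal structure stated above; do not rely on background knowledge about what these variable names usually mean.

{PriorTherapy}

Variables eligible for adjustment (non-descendants of Outcome, excluding Outcome and Hospital): {AgeGroup, Biomarker, Comorbidity, PriorTherapy}.
Backdoor paths from Outcome to Hospital:
  P1: Outcome <- PriorTherapy -> AgeGroup -> Hospital
  P2: Outcome <- PriorTherapy -> AgeGroup -> Severity <- Comorbidity -> Hospital
  P3: Outcome <- PriorTherapy -> Hospital
  P4: Outcome <- PriorTherapy -> Biomarker <- Comorbidity -> Hospital
  P5: Outcome <- PriorTherapy -> Biomarker <- Comorbidity -> Severity <- AgeGroup -> Hospital
  P6: Outcome <- PriorTherapy -> Severity <- Comorbidity -> Hospital
  P7: Outcome <- PriorTherapy -> Severity <- AgeGroup -> Hospital
The empty set is not sufficient: P1 (Outcome <- PriorTherapy -> AgeGroup -> Hospital) has no collider blocking it and no conditioned non-collider, so it is open.
Try {PriorTherapy}:
  P1: blocked at fork node PriorTherapy ∈ conditioning set.
  P2: blocked at fork node PriorTherapy ∈ conditioning set.
  P3: blocked at fork node PriorTherapy ∈ conditioning set.
  P4: blocked at fork node PriorTherapy ∈ conditioning set.
  P5: blocked at fork node PriorTherapy ∈ conditioning set.
  P6: blocked at fork node PriorTherapy ∈ conditioning set.
  P7: blocked at fork node PriorTherapy ∈ conditioning set.
{PriorTherapy} contains no descendant of Outcome and blocks every backdoor path.
No other singleton works — e.g. {Comorbidity} leaves P1 open — so {PriorTherapy} is the unique smallest valid adjustment set.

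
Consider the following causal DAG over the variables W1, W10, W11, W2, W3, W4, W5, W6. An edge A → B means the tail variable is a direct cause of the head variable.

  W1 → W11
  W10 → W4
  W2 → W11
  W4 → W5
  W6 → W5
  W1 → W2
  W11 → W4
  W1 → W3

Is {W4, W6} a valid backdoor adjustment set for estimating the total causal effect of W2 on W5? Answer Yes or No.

Backdoor paths from W2 to W5 (paths whose first edge points into W2):
  P1: W2 <- W1 -> W11 -> W4 -> W5
Condition 1 (no descendant of W2 in the set): FAILS — W4 is a descendant of W2.
Condition 2 (every backdoor path blocked by {W4, W6}):
  P1: blocked at chain node W4 ∈ conditioning set.
{W4, W6} does not satisfy the backdoor criterion.

No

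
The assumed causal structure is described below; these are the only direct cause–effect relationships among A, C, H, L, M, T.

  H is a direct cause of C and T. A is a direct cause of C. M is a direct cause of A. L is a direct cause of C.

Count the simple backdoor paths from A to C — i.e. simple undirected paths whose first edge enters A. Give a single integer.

A backdoor path from A to C is any simple undirected path whose first edge points into A (i.e. leaves A via a parent).
Parents of A: {M}.
No simple path from any parent of A reaches C without revisiting A, so there are no backdoor paths.

0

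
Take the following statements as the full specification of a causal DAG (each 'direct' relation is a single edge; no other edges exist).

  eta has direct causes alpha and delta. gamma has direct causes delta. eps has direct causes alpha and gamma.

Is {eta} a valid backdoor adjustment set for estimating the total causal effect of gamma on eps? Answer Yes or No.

No

Backdoor paths from gamma to eps (paths whose first edge points into gamma):
  P1: gamma <- delta -> eta <- alpha -> eps
Condition 1 (no descendant of gamma in the set): holds — descendants of gamma are {eps}; none are in {eta}.
Condition 2 (every backdoor path blocked by {eta}):
  P1: open — collider(s) eta are conditioned on (or have a conditioned descendant) and no non-collider on the path is in the set.
{eta} does not satisfy the backdoor criterion.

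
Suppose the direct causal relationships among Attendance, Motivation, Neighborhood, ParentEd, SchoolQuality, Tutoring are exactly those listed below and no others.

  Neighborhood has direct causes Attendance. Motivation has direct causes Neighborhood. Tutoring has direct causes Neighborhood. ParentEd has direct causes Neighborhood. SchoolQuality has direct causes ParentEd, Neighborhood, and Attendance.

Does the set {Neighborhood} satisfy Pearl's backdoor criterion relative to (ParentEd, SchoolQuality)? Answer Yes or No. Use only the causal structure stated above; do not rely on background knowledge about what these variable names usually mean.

Yes

Backdoor paths from ParentEd to SchoolQuality (paths whose first edge points into ParentEd):
  P1: ParentEd <- Neighborhood <- Attendance -> SchoolQuality
  P2: ParentEd <- Neighborhood -> SchoolQuality
Condition 1 (no descendant of ParentEd in the set): holds — descendants of ParentEd are {SchoolQuality}; none are in {Neighborhood}.
Condition 2 (every backdoor path blocked by {Neighborhood}):
  P1: blocked at chain node Neighborhood ∈ conditioning set.
  P2: blocked at fork node Neighborhood ∈ conditioning set.
{Neighborhood} satisfies the backdoor criterion.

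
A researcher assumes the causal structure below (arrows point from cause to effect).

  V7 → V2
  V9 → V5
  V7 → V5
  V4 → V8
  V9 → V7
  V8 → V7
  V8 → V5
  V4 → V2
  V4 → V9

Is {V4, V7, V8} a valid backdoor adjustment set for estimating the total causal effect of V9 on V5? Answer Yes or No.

Backdoor paths from V9 to V5 (paths whose first edge points into V9):
  P1: V9 <- V4 -> V8 -> V7 -> V5
  P2: V9 <- V4 -> V8 -> V5
  P3: V9 <- V4 -> V2 <- V7 <- V8 -> V5
  P4: V9 <- V4 -> V2 <- V7 -> V5
Condition 1 (no descendant of V9 in the set): FAILS — V7 is a descendant of V9.
Condition 2 (every backdoor path blocked by {V4, V7, V8}):
  P1: blocked at fork node V4 ∈ conditioning set.
  P2: blocked at fork node V4 ∈ conditioning set.
  P3: blocked at fork node V4 ∈ conditioning set.
  P4: blocked at fork node V4 ∈ conditioning set.
{V4, V7, V8} does not satisfy the backdoor criterion.

No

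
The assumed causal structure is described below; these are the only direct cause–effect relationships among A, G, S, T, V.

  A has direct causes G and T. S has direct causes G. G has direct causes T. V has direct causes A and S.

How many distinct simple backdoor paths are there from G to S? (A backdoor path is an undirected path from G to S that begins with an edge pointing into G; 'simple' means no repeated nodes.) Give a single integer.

A backdoor path from G to S is any simple undirected path whose first edge points into G (i.e. leaves G via a parent).
Parents of G: {T}.
Enumerating:
  P1: G <- T -> A -> V <- S
That exhausts the simple backdoor paths. Count: 1.

1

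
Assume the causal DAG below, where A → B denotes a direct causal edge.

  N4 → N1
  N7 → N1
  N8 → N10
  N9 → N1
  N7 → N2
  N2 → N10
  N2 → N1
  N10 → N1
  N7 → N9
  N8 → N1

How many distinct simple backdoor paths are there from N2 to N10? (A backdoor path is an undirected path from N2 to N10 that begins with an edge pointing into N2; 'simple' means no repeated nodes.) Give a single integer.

A backdoor path from N2 to N10 is any simple undirected path whose first edge points into N2 (i.e. leaves N2 via a parent).
Parents of N2: {N7}.
Enumerating:
  P1: N2 <- N7 -> N9 -> N1 <- N8 -> N10
  P2: N2 <- N7 -> N9 -> N1 <- N10
  P3: N2 <- N7 -> N1 <- N8 -> N10
  P4: N2 <- N7 -> N1 <- N10
That exhausts the simple backdoor paths. Count: 4.

4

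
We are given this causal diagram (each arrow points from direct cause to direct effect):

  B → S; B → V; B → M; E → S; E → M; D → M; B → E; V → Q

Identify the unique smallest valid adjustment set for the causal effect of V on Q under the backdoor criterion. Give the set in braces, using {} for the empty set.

{}

Variables eligible for adjustment (non-descendants of V, excluding V and Q): {B, D, E, M, S}.
Backdoor paths from V to Q:
  (none)
With no backdoor paths the empty set already satisfies the criterion, and it is trivially minimal.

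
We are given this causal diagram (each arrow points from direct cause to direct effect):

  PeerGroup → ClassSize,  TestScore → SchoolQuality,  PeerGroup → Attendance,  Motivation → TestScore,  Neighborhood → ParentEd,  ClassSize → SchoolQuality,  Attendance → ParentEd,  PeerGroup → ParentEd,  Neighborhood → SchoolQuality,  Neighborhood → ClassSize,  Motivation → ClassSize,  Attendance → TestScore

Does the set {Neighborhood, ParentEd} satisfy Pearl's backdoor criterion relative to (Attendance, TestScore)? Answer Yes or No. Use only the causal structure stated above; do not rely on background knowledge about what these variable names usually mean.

Backdoor paths from Attendance to TestScore (paths whose first edge points into Attendance):
  P1: Attendance <- PeerGroup -> ClassSize <- Neighborhood -> SchoolQuality <- TestScore
  P2: Attendance <- PeerGroup -> ClassSize <- Motivation -> TestScore
  P3: Attendance <- PeerGroup -> ClassSize -> SchoolQuality <- TestScore
  P4: Attendance <- PeerGroup -> ParentEd <- Neighborhood -> ClassSize <- Motivation -> TestScore
  P5: Attendance <- PeerGroup -> ParentEd <- Neighborhood -> ClassSize -> SchoolQuality <- TestScore
  P6: Attendance <- PeerGroup -> ParentEd <- Neighborhood -> SchoolQuality <- TestScore
  P7: Attendance <- PeerGroup -> ParentEd <- Neighborhood -> SchoolQuality <- ClassSize <- Motivation -> TestScore
Condition 1 (no descendant of Attendance in the set): FAILS — ParentEd is a descendant of Attendance.
Condition 2 (every backdoor path blocked by {Neighborhood, ParentEd}):
  P1: blocked at collider ClassSize (neither it nor any descendant is in the conditioning set).
  P2: blocked at collider ClassSize (neither it nor any descendant is in the conditioning set).
  P3: blocked at collider SchoolQuality (neither it nor any descendant is in the conditioning set).
  P4: blocked at fork node Neighborhood ∈ conditioning set.
  P5: blocked at fork node Neighborhood ∈ conditioning set.
  P6: blocked at fork node Neighborhood ∈ conditioning set.
  P7: blocked at fork node Neighborhood ∈ conditioning set.
{Neighborhood, ParentEd} does not satisfy the backdoor criterion.

No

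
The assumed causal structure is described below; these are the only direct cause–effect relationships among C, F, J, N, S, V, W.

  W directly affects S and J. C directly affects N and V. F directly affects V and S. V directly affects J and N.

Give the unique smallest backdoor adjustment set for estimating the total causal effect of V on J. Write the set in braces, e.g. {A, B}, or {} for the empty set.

Variables eligible for adjustment (non-descendants of V, excluding V and J): {C, F, S, W}.
Backdoor paths from V to J:
  P1: V <- F -> S <- W -> J
Each backdoor path contains an unconditioned collider, so every path is already blocked with the empty conditioning set:
  P1: blocked at collider S (neither it nor any descendant is in the conditioning set).
The empty set is therefore the unique smallest valid set.

{}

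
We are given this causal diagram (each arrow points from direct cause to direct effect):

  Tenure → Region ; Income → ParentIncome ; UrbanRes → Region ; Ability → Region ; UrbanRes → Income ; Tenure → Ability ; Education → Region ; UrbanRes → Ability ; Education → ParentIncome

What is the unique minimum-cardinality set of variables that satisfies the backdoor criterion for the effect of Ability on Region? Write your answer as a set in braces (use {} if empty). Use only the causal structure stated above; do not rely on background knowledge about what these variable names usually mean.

Variables eligible for adjustment (non-descendants of Ability, excluding Ability and Region): {Education, Income, ParentIncome, Tenure, UrbanRes}.
Backdoor paths from Ability to Region:
  P1: Ability <- Tenure -> Region
  P2: Ability <- UrbanRes -> Income -> ParentIncome <- Education -> Region
  P3: Ability <- UrbanRes -> Region
The empty set is not sufficient: P1 (Ability <- Tenure -> Region) has no collider blocking it and no conditioned non-collider, so it is open.
Try {Tenure, UrbanRes}:
  P1: blocked at fork node Tenure ∈ conditioning set.
  P2: blocked at fork node UrbanRes ∈ conditioning set.
  P3: blocked at fork node UrbanRes ∈ conditioning set.
{Tenure, UrbanRes} contains no descendant of Ability and blocks every backdoor path.
Every element of {Tenure, UrbanRes} is needed (dropping Tenure leaves P1 open; dropping UrbanRes leaves P3 open), so no proper subset is valid.
Among all size-2 subsets of the eligible variables, only {Tenure, UrbanRes} blocks every backdoor path, so it is the unique smallest valid adjustment set.

{Tenure, UrbanRes}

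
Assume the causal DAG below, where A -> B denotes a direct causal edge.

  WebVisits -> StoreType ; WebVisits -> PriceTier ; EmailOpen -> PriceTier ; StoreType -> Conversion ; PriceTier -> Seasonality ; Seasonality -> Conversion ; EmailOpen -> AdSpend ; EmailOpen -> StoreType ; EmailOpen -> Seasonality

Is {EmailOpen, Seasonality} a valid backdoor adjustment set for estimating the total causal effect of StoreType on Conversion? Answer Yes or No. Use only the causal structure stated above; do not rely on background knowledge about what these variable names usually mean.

Yes

Backdoor paths from StoreType to Conversion (paths whose first edge points into StoreType):
  P1: StoreType <- EmailOpen -> PriceTier -> Seasonality -> Conversion
  P2: StoreType <- EmailOpen -> Seasonality -> Conversion
  P3: StoreType <- WebVisits -> PriceTier <- EmailOpen -> Seasonality -> Conversion
  P4: StoreType <- WebVisits -> PriceTier -> Seasonality -> Conversion
Condition 1 (no descendant of StoreType in the set): holds — descendants of StoreType are {Conversion}; none are in {EmailOpen, Seasonality}.
Condition 2 (every backdoor path blocked by {EmailOpen, Seasonality}):
  P1: blocked at fork node EmailOpen ∈ conditioning set.
  P2: blocked at fork node EmailOpen ∈ conditioning set.
  P3: blocked at fork node EmailOpen ∈ conditioning set.
  P4: blocked at chain node Seasonality ∈ conditioning set.
{EmailOpen, Seasonality} satisfies the backdoor criterion.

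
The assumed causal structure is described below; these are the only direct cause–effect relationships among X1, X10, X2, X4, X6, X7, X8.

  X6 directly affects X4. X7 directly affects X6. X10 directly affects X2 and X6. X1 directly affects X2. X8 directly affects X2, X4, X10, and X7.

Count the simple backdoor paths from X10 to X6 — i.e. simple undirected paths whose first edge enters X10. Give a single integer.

2

A backdoor path from X10 to X6 is any simple undirected path whose first edge points into X10 (i.e. leaves X10 via a parent).
Parents of X10: {X8}.
Enumerating:
  P1: X10 <- X8 -> X7 -> X6
  P2: X10 <- X8 -> X4 <- X6
That exhausts the simple backdoor paths. Count: 2.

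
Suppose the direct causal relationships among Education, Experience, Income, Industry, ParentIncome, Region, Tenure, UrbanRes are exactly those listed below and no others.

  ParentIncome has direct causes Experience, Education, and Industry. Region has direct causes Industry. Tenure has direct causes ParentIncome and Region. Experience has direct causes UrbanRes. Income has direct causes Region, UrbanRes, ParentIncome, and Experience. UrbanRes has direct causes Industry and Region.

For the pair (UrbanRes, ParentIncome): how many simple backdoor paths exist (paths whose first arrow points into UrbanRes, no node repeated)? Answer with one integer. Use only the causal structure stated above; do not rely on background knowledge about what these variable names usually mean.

8

A backdoor path from UrbanRes to ParentIncome is any simple undirected path whose first edge points into UrbanRes (i.e. leaves UrbanRes via a parent).
Parents of UrbanRes: {Industry, Region}.
Enumerating:
  P1: UrbanRes <- Industry -> Region -> Tenure <- ParentIncome
  P2: UrbanRes <- Industry -> Region -> Income <- Experience -> ParentIncome
  P3: UrbanRes <- Industry -> Region -> Income <- ParentIncome
  P4: UrbanRes <- Industry -> ParentIncome
  P5: UrbanRes <- Region <- Industry -> ParentIncome
  P6: UrbanRes <- Region -> Tenure <- ParentIncome
  P7: UrbanRes <- Region -> Income <- Experience -> ParentIncome
  P8: UrbanRes <- Region -> Income <- ParentIncome
That exhausts the simple backdoor paths. Count: 8.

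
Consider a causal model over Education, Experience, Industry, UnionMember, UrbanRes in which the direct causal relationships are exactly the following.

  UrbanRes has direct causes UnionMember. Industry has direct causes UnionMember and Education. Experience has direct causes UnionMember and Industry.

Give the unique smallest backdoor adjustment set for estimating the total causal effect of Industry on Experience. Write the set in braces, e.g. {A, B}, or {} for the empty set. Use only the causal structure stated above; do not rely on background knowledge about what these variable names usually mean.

Variables eligible for adjustment (non-descendants of Industry, excluding Industry and Experience): {Education, UnionMember, UrbanRes}.
Backdoor paths from Industry to Experience:
  P1: Industry <- UnionMember -> Experience
The empty set is not sufficient: P1 (Industry <- UnionMember -> Experience) has no collider blocking it and no conditioned non-collider, so it is open.
Try {UnionMember}:
  P1: blocked at fork node UnionMember ∈ conditioning set.
{UnionMember} contains no descendant of Industry and blocks every backdoor path.
No other singleton works — e.g. {UrbanRes} leaves P1 open — so {UnionMember} is the unique smallest valid adjustment set.

{UnionMember}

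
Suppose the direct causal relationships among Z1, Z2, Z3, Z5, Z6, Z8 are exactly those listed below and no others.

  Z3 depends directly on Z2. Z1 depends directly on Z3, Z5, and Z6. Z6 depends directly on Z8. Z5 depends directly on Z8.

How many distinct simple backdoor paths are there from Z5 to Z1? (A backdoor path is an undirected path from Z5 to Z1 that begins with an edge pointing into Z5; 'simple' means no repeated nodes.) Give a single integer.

1

A backdoor path from Z5 to Z1 is any simple undirected path whose first edge points into Z5 (i.e. leaves Z5 via a parent).
Parents of Z5: {Z8}.
Enumerating:
  P1: Z5 <- Z8 -> Z6 -> Z1
That exhausts the simple backdoor paths. Count: 1.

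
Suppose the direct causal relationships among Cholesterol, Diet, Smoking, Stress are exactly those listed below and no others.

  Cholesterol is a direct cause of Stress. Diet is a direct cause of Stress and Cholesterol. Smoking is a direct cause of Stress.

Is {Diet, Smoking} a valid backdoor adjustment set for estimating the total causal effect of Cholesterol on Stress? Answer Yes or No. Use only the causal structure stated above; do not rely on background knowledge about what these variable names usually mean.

Backdoor paths from Cholesterol to Stress (paths whose first edge points into Cholesterol):
  P1: Cholesterol <- Diet -> Stress
Condition 1 (no descendant of Cholesterol in the set): holds — descendants of Cholesterol are {Stress}; none are in {Diet, Smoking}.
Condition 2 (every backdoor path blocked by {Diet, Smoking}):
  P1: blocked at fork node Diet ∈ conditioning set.
{Diet, Smoking} satisfies the backdoor criterion.

Yes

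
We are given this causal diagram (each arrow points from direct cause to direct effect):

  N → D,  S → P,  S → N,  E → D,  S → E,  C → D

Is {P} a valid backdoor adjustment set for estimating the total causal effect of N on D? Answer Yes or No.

Backdoor paths from N to D (paths whose first edge points into N):
  P1: N <- S -> E -> D
Condition 1 (no descendant of N in the set): holds — descendants of N are {D}; none are in {P}.
Condition 2 (every backdoor path blocked by {P}):
  P1: open — no interior node is in the conditioning set.
{P} does not satisfy the backdoor criterion.

No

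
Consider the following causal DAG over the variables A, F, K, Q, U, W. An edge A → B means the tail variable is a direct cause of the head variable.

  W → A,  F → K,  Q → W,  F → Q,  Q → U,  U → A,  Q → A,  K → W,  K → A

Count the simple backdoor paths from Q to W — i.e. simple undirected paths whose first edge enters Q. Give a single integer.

2

A backdoor path from Q to W is any simple undirected path whose first edge points into Q (i.e. leaves Q via a parent).
Parents of Q: {F}.
Enumerating:
  P1: Q <- F -> K -> W
  P2: Q <- F -> K -> A <- W
That exhausts the simple backdoor paths. Count: 2.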